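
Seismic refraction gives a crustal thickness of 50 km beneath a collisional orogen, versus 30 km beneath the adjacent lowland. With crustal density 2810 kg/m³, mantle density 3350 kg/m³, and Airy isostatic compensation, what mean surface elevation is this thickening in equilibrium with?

3.22 km

Excess crust Δ = 50 km − 30 km = 20 km, split between elevation h and root r with h + r = Δ.
Airy balance ρ_c h = (ρ_m − ρ_c) r gives r = h ρ_c/(ρ_m − ρ_c), so h (1 + ρ_c/(ρ_m − ρ_c)) = Δ, i.e. h = Δ (ρ_m − ρ_c)/ρ_m.
h = 20 km × 540/3350 = 3.22 km.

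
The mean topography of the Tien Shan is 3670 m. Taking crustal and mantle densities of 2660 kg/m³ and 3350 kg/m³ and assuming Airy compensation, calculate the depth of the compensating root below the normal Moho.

In Airy isostatic equilibrium: the weight of the topography is balanced by the buoyancy of the root, ρ_c h = (ρ_m − ρ_c) r.
r = h · ρ_c / (ρ_m − ρ_c) = 3670 m × 2660 / (3350 − 2660) = 14100 m.

14100 m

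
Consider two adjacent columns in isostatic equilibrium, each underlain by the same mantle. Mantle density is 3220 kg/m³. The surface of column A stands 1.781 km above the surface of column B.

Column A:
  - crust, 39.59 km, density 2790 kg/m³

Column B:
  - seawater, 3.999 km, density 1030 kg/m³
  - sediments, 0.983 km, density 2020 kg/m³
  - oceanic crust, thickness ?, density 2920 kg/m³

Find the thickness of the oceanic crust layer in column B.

4.5 km

Take the compensation level at the base of the deeper column (depth z_c below the surface of column A) and equate Σ ρ_i t_i down to z_c; mantle fills any gap and the z_c terms cancel.
Column A: 39.59×2790 + (z_c − 39.59)×3220
Column B: 1.781×0 + 3.999×1030 + 0.983×2020 + x×2920 + (z_c − 1.781 − 4.982 − x)×3220
The z_c×3220 term appears on both sides and cancels. Collect the known terms of each column as K = Σ(ρt)_known − 3220 × (depth of known layers): K_A = 110456.1 − 3220×39.59 = −17023.7; K_B = 6104.63 − 3220×(1.781 + 4.982) = −15672.23.
Balance: K_A = K_B − x×(3220 − 2920), so x = (K_B − K_A)/(3220 − 2920) = 1351.47/300 = 4.5 km.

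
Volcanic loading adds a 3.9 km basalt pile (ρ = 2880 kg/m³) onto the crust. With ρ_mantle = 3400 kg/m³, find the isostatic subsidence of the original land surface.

3.3 km

Subaerial loading: s = t ρ_load / ρ_m.
s = 3.9 km × 2880/3400 = 3.3 km.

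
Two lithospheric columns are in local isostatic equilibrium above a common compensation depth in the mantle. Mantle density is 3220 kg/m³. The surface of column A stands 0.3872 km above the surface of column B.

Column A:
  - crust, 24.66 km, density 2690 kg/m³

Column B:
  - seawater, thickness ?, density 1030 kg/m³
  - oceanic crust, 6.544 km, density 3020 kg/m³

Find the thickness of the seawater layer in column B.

4.8 km

Take the compensation level at the base of the deeper column (depth z_c below the surface of column A) and equate Σ ρ_i t_i down to z_c; mantle fills any gap and the z_c terms cancel.
Column A: 24.66×2690 + (z_c − 24.66)×3220
Column B: 0.3872×0 + x×1030 + 6.544×3020 + (z_c − 0.3872 − 6.544 − x)×3220
The z_c×3220 term appears on both sides and cancels. Collect the known terms of each column as K = Σ(ρt)_known − 3220 × (depth of known layers): K_A = 66335.4 − 3220×24.66 = −13069.8; K_B = 19762.88 − 3220×(0.3872 + 6.544) = −2555.584.
Balance: K_A = K_B − x×(3220 − 1030), so x = (K_B − K_A)/(3220 − 1030) = 10514.2/2190 = 4.8 km.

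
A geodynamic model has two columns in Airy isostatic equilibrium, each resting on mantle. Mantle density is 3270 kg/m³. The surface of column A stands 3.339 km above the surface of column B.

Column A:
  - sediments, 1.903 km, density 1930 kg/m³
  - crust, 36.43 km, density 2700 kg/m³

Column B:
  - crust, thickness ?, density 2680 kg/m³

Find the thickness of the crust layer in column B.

Take the compensation level at the base of the deeper column (depth z_c below the surface of column A) and equate Σ ρ_i t_i down to z_c; mantle fills any gap and the z_c terms cancel.
Column A: 1.903×1930 + 36.43×2700 + (z_c − 38.333)×3270
Column B: 3.339×0 + x×2680 + (z_c − 3.339 − 0 − x)×3270
The z_c×3270 term appears on both sides and cancels. Collect the known terms of each column as K = Σ(ρt)_known − 3270 × (depth of known layers): K_A = 102033.79 − 3270×38.333 = −23315.12; K_B = 0 − 3270×(3.339 + 0) = −10918.53.
Balance: K_A = K_B − x×(3270 − 2680), so x = (K_B − K_A)/(3270 − 2680) = 12396.6/590 = 21 km.

21 km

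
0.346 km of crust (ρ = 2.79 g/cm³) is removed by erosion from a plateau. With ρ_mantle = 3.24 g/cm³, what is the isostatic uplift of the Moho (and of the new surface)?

0.298 km

Unloading: uplift u = e ρ_c/ρ_m = 0.346 km × 2.79/3.24 = 0.298 km.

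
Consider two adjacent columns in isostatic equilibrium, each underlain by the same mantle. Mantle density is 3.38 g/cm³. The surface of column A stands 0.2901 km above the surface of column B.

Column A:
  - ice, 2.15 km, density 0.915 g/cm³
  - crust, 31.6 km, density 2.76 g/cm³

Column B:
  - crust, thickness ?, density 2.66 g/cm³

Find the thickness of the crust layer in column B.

33.2 km

Take the compensation level at the base of the deeper column (depth z_c below the surface of column A) and equate Σ ρ_i t_i down to z_c; mantle fills any gap and the z_c terms cancel.
Column A: 2.15×0.915 + 31.6×2.76 + (z_c − 33.75)×3.38
Column B: 0.2901×0 + x×2.66 + (z_c − 0.2901 − 0 − x)×3.38
The z_c×3.38 term appears on both sides and cancels. Collect the known terms of each column as K = Σ(ρt)_known − 3.38 × (depth of known layers): K_A = 89.18325 − 3.38×33.75 = −24.89175; K_B = 0 − 3.38×(0.2901 + 0) = −0.980538.
Balance: K_A = K_B − x×(3.38 − 2.66), so x = (K_B − K_A)/(3.38 − 2.66) = 23.9112/0.72 = 33.2 km.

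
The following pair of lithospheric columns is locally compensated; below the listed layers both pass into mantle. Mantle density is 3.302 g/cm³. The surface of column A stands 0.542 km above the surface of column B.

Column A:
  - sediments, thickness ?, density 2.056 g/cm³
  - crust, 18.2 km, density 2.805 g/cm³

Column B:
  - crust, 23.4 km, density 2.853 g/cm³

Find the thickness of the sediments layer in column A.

Take the compensation level at the base of the deeper column (depth z_c below the surface of column A) and equate Σ ρ_i t_i down to z_c; mantle fills any gap and the z_c terms cancel.
Column A: x×2.056 + 18.2×2.805 + (z_c − 18.2 − x)×3.302
Column B: 0.542×0 + 23.4×2.853 + (z_c − 0.542 − 23.4)×3.302
The z_c×3.302 term appears on both sides and cancels. Collect the known terms of each column as K = Σ(ρt)_known − 3.302 × (depth of known layers): K_A = 51.051 − 3.302×18.2 = −9.0454; K_B = 66.7602 − 3.302×(0.542 + 23.4) = −12.296284.
Balance: K_A − x×(3.302 − 2.056) = K_B, so x = (K_A − K_B)/(3.302 − 2.056) = 3.25088/1.246 = 2.61 km.

2.61 km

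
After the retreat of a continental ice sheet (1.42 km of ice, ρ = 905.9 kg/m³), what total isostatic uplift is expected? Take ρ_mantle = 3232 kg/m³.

Removing the load lets mantle flow back in; uplift u satisfies ρ_ice t = ρ_m u.
u = t ρ_ice/ρ_m = 1.42 km × 905.9/3232 = 0.398 km.

0.398 km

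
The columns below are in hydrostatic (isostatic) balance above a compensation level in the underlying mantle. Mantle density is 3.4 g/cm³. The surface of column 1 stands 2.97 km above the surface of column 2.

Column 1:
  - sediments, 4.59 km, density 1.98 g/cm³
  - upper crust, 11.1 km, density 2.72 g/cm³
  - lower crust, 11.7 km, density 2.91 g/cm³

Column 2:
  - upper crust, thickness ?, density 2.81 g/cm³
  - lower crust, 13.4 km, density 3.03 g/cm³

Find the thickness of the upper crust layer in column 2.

Take the compensation level at the base of the deeper column (depth z_c below the surface of column 1) and equate Σ ρ_i t_i down to z_c; mantle fills any gap and the z_c terms cancel.
Column 1: 4.59×1.98 + 11.1×2.72 + 11.7×2.91 + (z_c − 27.39)×3.4
Column 2: 2.97×0 + x×2.81 + 13.4×3.03 + (z_c − 2.97 − 13.4 − x)×3.4
The z_c×3.4 term appears on both sides and cancels. Collect the known terms of each column as K = Σ(ρt)_known − 3.4 × (depth of known layers): K_1 = 73.3272 − 3.4×27.39 = −19.7988; K_2 = 40.602 − 3.4×(2.97 + 13.4) = −15.056.
Balance: K_1 = K_2 − x×(3.4 − 2.81), so x = (K_2 − K_1)/(3.4 − 2.81) = 4.7428/0.59 = 8.04 km.

8.04 km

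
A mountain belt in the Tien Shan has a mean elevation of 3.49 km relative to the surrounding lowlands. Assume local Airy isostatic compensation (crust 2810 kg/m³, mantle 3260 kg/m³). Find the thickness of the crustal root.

Equating mass per unit area of the two columns: the weight of the topography is balanced by the buoyancy of the root, ρ_c h = (ρ_m − ρ_c) r.
r = h · ρ_c / (ρ_m − ρ_c) = 3.49 km × 2810 / (3260 − 2810) = 21.8 km.

21.8 km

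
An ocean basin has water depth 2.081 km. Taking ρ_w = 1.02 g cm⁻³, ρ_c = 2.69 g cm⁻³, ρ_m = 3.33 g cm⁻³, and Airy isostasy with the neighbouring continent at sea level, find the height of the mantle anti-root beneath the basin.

Isostatic balance requires: replacing crust with seawater at the top is compensated by replacing crust with mantle at the base: d (ρ_c − ρ_w) = a (ρ_m − ρ_c).
a = d (ρ_c − ρ_w)/(ρ_m − ρ_c) = 2.081 km × 1.67/0.64 = 5.43 km.

5.43 km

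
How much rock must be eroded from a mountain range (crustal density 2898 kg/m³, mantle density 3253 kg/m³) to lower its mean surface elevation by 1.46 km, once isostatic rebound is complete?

Net drop Δ = e − u = e − e ρ_c/ρ_m = e (ρ_m − ρ_c)/ρ_m.
e = Δ ρ_m/(ρ_m − ρ_c) = 1.46 km × 3253/355 = 13.4 km.

13.4 km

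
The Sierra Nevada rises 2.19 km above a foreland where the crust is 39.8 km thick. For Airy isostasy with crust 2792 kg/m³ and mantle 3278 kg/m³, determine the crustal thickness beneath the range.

54.6 km

Root depth r = h ρ_c / (ρ_m − ρ_c) = 2.19 km × 2792 / 486 = 12.58 km.
Total thickness = T + h + r = 39.8 km + 2.19 km + 12.58 km = 54.6 km.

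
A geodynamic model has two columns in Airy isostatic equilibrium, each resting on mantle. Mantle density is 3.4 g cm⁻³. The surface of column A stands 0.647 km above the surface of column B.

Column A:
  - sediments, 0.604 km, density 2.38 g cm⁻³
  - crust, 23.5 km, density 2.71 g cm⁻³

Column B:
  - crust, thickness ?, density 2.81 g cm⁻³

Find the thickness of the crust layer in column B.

24.8 km

Take the compensation level at the base of the deeper column (depth z_c below the surface of column A) and equate Σ ρ_i t_i down to z_c; mantle fills any gap and the z_c terms cancel.
Column A: 0.604×2.38 + 23.5×2.71 + (z_c − 24.104)×3.4
Column B: 0.647×0 + x×2.81 + (z_c − 0.647 − 0 − x)×3.4
The z_c×3.4 term appears on both sides and cancels. Collect the known terms of each column as K = Σ(ρt)_known − 3.4 × (depth of known layers): K_A = 65.12252 − 3.4×24.104 = −16.83108; K_B = 0 − 3.4×(0.647 + 0) = −2.1998.
Balance: K_A = K_B − x×(3.4 − 2.81), so x = (K_B − K_A)/(3.4 − 2.81) = 14.6313/0.59 = 24.8 km.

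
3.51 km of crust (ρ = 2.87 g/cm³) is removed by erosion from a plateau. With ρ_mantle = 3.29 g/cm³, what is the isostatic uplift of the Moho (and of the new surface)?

3.06 km

Unloading: uplift u = e ρ_c/ρ_m = 3.51 km × 2.87/3.29 = 3.06 km.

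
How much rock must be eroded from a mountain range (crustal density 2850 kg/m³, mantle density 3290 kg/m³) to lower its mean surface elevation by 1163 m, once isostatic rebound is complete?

Net drop Δ = e − u = e − e ρ_c/ρ_m = e (ρ_m − ρ_c)/ρ_m.
e = Δ ρ_m/(ρ_m − ρ_c) = 1163 m × 3290/440 = 8700 m.

8700 m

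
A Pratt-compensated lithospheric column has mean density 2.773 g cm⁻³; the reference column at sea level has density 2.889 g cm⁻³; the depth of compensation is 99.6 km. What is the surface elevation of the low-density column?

ρ_ref D = ρ (D + h) → h = D (ρ_ref − ρ)/ρ.
h = 99.6 km × (2.889 − 2.773)/2.773 = 4.17 km.

4.17 km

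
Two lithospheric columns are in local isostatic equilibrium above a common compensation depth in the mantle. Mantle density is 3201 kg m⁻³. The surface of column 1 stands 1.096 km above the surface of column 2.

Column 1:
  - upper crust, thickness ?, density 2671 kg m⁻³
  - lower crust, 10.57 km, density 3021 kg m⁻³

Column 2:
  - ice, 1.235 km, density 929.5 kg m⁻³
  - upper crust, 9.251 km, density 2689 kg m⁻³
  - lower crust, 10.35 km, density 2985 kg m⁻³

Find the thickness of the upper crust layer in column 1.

21.5 km

Take the compensation level at the base of the deeper column (depth z_c below the surface of column 1) and equate Σ ρ_i t_i down to z_c; mantle fills any gap and the z_c terms cancel.
Column 1: x×2671 + 10.57×3021 + (z_c − 10.57 − x)×3201
Column 2: 1.096×0 + 1.235×929.5 + 9.251×2689 + 10.35×2985 + (z_c − 1.096 − 20.836)×3201
The z_c×3201 term appears on both sides and cancels. Collect the known terms of each column as K = Σ(ρt)_known − 3201 × (depth of known layers): K_1 = 31931.97 − 3201×10.57 = −1902.6; K_2 = 56918.6215 − 3201×(1.096 + 20.836) = −13285.7105.
Balance: K_1 − x×(3201 − 2671) = K_2, so x = (K_1 − K_2)/(3201 − 2671) = 11383.1/530 = 21.5 km.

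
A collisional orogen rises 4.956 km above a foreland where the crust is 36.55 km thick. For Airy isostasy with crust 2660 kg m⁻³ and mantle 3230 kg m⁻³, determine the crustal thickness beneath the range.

Root depth r = h ρ_c / (ρ_m − ρ_c) = 4.956 km × 2660 / 570 = 23.13 km.
Total thickness = T + h + r = 36.55 km + 4.956 km + 23.13 km = 64.6 km.

64.6 km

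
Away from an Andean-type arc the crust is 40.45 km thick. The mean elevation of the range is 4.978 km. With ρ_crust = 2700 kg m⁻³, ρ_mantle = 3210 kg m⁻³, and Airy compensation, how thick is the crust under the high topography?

Root depth r = h ρ_c / (ρ_m − ρ_c) = 4.978 km × 2700 / 510 = 26.35 km.
Total thickness = T + h + r = 40.45 km + 4.978 km + 26.35 km = 71.8 km.

71.8 km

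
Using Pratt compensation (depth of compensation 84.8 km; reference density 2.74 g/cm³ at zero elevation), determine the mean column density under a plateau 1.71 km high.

Pratt balance: ρ_ref D = ρ (D + h).
ρ = ρ_ref D/(D + h) = 2.74 × 84.8 km/(84.8 km + 1.71 km) = 2.69 g/cm³.

2.69 g/cm³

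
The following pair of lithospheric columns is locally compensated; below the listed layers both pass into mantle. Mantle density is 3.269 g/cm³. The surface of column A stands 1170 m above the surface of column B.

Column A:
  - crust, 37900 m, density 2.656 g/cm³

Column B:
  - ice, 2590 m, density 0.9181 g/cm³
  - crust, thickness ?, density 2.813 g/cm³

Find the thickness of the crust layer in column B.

Take the compensation level at the base of the deeper column (depth z_c below the surface of column A) and equate Σ ρ_i t_i down to z_c; mantle fills any gap and the z_c terms cancel.
Column A: 37900×2.656 + (z_c − 37900)×3.269
Column B: 1170×0 + 2590×0.9181 + x×2.813 + (z_c − 1170 − 2590 − x)×3.269
The z_c×3.269 term appears on both sides and cancels. Collect the known terms of each column as K = Σ(ρt)_known − 3.269 × (depth of known layers): K_A = 100662.4 − 3.269×37900 = −23232.7; K_B = 2377.879 − 3.269×(1170 + 2590) = −9913.561.
Balance: K_A = K_B − x×(3.269 − 2.813), so x = (K_B − K_A)/(3.269 − 2.813) = 13319.1/0.456 = 29200 m.

29200 m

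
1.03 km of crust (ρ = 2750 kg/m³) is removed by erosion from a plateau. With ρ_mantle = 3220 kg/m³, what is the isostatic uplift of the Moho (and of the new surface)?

Unloading: uplift u = e ρ_c/ρ_m = 1.03 km × 2750/3220 = 0.88 km.

0.88 km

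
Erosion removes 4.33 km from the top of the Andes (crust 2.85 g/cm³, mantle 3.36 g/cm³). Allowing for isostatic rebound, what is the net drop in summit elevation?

0.657 km

Rebound u = e ρ_c/ρ_m = 4.33 km × 2.85/3.36 = 3.673 km.
Net surface drop = e − u = 4.33 km − 3.673 km = e (ρ_m − ρ_c)/ρ_m = 0.657 km.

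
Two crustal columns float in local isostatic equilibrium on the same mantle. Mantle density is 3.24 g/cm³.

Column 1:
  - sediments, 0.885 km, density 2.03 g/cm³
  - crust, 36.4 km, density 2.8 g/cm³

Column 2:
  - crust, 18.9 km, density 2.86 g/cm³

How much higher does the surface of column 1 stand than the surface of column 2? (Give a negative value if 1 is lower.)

3.06 km

For any compensation level in the mantle, the mantle terms cancel and isostasy reduces to e = (Σt_1 − Σt_2) − (Σ(ρt)_1 − Σ(ρt)_2) / ρ_m.
Σt_1 = 37.285 km; Σt_2 = 18.9 km; Σ(ρt)_1 = 103.71655; Σ(ρt)_2 = 54.054 (in km·g/cm³).
e = (37.285 − 18.9) − (103.71655 − 54.054) / 3.24 = 3.06 km.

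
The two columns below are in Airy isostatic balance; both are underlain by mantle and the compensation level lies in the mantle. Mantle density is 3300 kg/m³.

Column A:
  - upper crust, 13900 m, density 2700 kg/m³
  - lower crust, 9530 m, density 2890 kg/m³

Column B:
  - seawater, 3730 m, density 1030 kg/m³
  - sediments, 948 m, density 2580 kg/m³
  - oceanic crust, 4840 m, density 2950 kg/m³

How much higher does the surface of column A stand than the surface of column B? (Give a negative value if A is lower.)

425 m

For any compensation level in the mantle, the mantle terms cancel and isostasy reduces to e = (Σt_A − Σt_B) − (Σ(ρt)_A − Σ(ρt)_B) / ρ_m.
Σt_A = 23430 m; Σt_B = 9518 m; Σ(ρt)_A = 65071700; Σ(ρt)_B = 20565740 (in m·kg/m³).
e = (23430 − 9518) − (65071700 − 20565740) / 3300 = 425 m.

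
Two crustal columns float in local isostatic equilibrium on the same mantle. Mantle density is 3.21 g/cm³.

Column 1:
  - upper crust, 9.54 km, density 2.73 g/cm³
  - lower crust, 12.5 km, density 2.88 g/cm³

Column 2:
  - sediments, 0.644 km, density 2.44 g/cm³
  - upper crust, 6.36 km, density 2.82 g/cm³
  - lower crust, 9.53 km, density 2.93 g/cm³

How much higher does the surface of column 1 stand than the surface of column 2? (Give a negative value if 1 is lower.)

0.953 km

For any compensation level in the mantle, the mantle terms cancel and isostasy reduces to e = (Σt_1 − Σt_2) − (Σ(ρt)_1 − Σ(ρt)_2) / ρ_m.
Σt_1 = 22.04 km; Σt_2 = 16.534 km; Σ(ρt)_1 = 62.0442; Σ(ρt)_2 = 47.42946 (in km·g/cm³).
e = (22.04 − 16.534) − (62.0442 − 47.42946) / 3.21 = 0.953 km.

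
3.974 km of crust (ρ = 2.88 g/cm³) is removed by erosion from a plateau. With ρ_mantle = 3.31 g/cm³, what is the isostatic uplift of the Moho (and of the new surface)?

3.46 km

Unloading: uplift u = e ρ_c/ρ_m = 3.974 km × 2.88/3.31 = 3.46 km.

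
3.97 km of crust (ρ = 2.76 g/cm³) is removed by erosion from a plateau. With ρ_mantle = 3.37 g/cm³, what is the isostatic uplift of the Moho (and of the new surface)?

3.25 km

Unloading: uplift u = e ρ_c/ρ_m = 3.97 km × 2.76/3.37 = 3.25 km.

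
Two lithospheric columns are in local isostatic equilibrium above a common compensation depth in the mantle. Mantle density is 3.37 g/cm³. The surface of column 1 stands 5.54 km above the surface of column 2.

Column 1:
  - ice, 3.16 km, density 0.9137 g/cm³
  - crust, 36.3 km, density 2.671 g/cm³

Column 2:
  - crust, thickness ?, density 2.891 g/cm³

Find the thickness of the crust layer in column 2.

30.2 km

Take the compensation level at the base of the deeper column (depth z_c below the surface of column 1) and equate Σ ρ_i t_i down to z_c; mantle fills any gap and the z_c terms cancel.
Column 1: 3.16×0.9137 + 36.3×2.671 + (z_c − 39.46)×3.37
Column 2: 5.54×0 + x×2.891 + (z_c − 5.54 − 0 − x)×3.37
The z_c×3.37 term appears on both sides and cancels. Collect the known terms of each column as K = Σ(ρt)_known − 3.37 × (depth of known layers): K_1 = 99.844592 − 3.37×39.46 = −33.135608; K_2 = 0 − 3.37×(5.54 + 0) = −18.6698.
Balance: K_1 = K_2 − x×(3.37 − 2.891), so x = (K_2 − K_1)/(3.37 − 2.891) = 14.4658/0.479 = 30.2 km.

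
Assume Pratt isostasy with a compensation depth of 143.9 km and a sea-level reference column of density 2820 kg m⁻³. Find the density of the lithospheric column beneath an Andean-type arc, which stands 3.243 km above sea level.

Pratt balance: ρ_ref D = ρ (D + h).
ρ = ρ_ref D/(D + h) = 2820 × 143.9 km/(143.9 km + 3.243 km) = 2760 kg m⁻³.

2760 kg m⁻³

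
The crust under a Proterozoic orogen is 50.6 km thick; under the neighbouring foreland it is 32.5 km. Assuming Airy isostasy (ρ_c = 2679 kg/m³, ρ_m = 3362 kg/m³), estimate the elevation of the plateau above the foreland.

Excess crust Δ = 50.6 km − 32.5 km = 18.1 km, split between elevation h and root r with h + r = Δ.
Airy balance ρ_c h = (ρ_m − ρ_c) r gives r = h ρ_c/(ρ_m − ρ_c), so h (1 + ρ_c/(ρ_m − ρ_c)) = Δ, i.e. h = Δ (ρ_m − ρ_c)/ρ_m.
h = 18.1 km × 683/3362 = 3.68 km.

3.68 km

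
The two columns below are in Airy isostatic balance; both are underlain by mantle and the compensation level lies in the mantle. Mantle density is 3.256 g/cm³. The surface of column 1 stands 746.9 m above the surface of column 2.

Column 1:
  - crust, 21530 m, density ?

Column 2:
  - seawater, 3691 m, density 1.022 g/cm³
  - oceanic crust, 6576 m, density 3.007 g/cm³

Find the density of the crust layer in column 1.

Take the compensation level at the base of the deeper column (depth z_c below the surface of column 1) and equate Σ ρ_i t_i down to z_c; mantle fills any gap and the z_c terms cancel.
Column 1: 21530×ρ + (z_c − 21530)×3.256
Column 2: 746.9×0 + 3691×1.022 + 6576×3.007 + (z_c − 746.9 − 10267)×3.256
The z_c×3.256 term appears on both sides and cancels. Collect the known terms of each column as K = Σ(ρt)_known − 3.256 × (depth of known layers): K_1 = 0 − 3.256×21530 = −70101.68; K_2 = 23546.234 − 3.256×(746.9 + 10267) = −12315.0244.
Balance: K_1 + 21530×ρ = K_2, so ρ = (K_2 − K_1)/21530 = 57786.7/21530 = 2.68 g/cm³.

2.68 g/cm³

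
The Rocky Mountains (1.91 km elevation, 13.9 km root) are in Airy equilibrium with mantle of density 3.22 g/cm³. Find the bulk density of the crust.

ρ_c h = (ρ_m − ρ_c) r → ρ_c (h + r) = ρ_m r → ρ_c = ρ_m r / (h + r).
ρ_c = 3.22 × 13.9 km / (1.91 km + 13.9 km) = 2.83 g/cm³.

2.83 g/cm³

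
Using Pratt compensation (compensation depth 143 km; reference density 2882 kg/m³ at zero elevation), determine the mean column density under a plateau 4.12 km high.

Pratt balance: ρ_ref D = ρ (D + h).
ρ = ρ_ref D/(D + h) = 2882 × 143 km/(143 km + 4.12 km) = 2800 kg/m³.

2800 kg/m³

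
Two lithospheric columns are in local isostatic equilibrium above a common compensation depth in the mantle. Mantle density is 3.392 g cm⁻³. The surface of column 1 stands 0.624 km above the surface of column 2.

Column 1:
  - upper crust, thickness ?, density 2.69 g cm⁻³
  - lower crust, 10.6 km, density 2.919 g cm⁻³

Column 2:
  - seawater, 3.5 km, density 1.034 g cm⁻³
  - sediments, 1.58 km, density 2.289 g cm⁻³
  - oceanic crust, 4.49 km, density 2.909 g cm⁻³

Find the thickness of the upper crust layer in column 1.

Take the compensation level at the base of the deeper column (depth z_c below the surface of column 1) and equate Σ ρ_i t_i down to z_c; mantle fills any gap and the z_c terms cancel.
Column 1: x×2.69 + 10.6×2.919 + (z_c − 10.6 − x)×3.392
Column 2: 0.624×0 + 3.5×1.034 + 1.58×2.289 + 4.49×2.909 + (z_c − 0.624 − 9.57)×3.392
The z_c×3.392 term appears on both sides and cancels. Collect the known terms of each column as K = Σ(ρt)_known − 3.392 × (depth of known layers): K_1 = 30.9414 − 3.392×10.6 = −5.0138; K_2 = 20.29703 − 3.392×(0.624 + 9.57) = −14.281018.
Balance: K_1 − x×(3.392 − 2.69) = K_2, so x = (K_1 − K_2)/(3.392 − 2.69) = 9.26722/0.702 = 13.2 km.

13.2 km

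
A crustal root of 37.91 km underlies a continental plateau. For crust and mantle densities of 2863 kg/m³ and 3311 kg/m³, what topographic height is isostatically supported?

5.93 km

In Airy isostatic equilibrium: ρ_c h = (ρ_m − ρ_c) r.
h = r (ρ_m − ρ_c) / ρ_c = 37.91 km × (3311 − 2863) / 2863 = 5.93 km.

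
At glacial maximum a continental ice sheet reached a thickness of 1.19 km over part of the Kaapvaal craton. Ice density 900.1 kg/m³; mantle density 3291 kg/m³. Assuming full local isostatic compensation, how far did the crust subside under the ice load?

Isostatic balance requires: the ice load ρ_ice t is balanced by mantle displaced below, ρ_m s.
s = t ρ_ice / ρ_m = 1.19 km × 900.1/3291 = 0.325 km.

0.325 km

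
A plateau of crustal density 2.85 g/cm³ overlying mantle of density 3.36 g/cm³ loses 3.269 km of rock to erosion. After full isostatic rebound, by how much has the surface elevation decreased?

0.496 km

Rebound u = e ρ_c/ρ_m = 3.269 km × 2.85/3.36 = 2.773 km.
Net surface drop = e − u = 3.269 km − 2.773 km = e (ρ_m − ρ_c)/ρ_m = 0.496 km.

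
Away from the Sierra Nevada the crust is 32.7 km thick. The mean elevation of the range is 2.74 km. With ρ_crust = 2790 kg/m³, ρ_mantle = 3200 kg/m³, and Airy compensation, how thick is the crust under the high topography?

Root depth r = h ρ_c / (ρ_m − ρ_c) = 2.74 km × 2790 / 410 = 18.65 km.
Total thickness = T + h + r = 32.7 km + 2.74 km + 18.65 km = 54.1 km.

54.1 km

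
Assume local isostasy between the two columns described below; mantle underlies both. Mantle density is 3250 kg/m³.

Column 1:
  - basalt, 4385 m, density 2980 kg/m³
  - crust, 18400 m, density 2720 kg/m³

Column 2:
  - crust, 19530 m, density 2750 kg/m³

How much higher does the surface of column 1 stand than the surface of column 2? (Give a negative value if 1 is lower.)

360 m

For any compensation level in the mantle, the mantle terms cancel and isostasy reduces to e = (Σt_1 − Σt_2) − (Σ(ρt)_1 − Σ(ρt)_2) / ρ_m.
Σt_1 = 22785 m; Σt_2 = 19530 m; Σ(ρt)_1 = 63115300; Σ(ρt)_2 = 53707500 (in m·kg/m³).
e = (22785 − 19530) − (63115300 − 53707500) / 3250 = 360 m.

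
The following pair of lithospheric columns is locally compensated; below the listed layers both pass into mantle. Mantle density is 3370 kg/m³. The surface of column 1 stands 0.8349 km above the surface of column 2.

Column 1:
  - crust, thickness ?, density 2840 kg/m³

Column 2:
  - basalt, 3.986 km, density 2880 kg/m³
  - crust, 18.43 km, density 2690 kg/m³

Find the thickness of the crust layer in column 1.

32.6 km

Take the compensation level at the base of the deeper column (depth z_c below the surface of column 1) and equate Σ ρ_i t_i down to z_c; mantle fills any gap and the z_c terms cancel.
Column 1: x×2840 + (z_c − 0 − x)×3370
Column 2: 0.8349×0 + 3.986×2880 + 18.43×2690 + (z_c − 0.8349 − 22.416)×3370
The z_c×3370 term appears on both sides and cancels. Collect the known terms of each column as K = Σ(ρt)_known − 3370 × (depth of known layers): K_1 = 0 − 3370×0 = 0; K_2 = 61056.38 − 3370×(0.8349 + 22.416) = −17299.153.
Balance: K_1 − x×(3370 − 2840) = K_2, so x = (K_1 − K_2)/(3370 − 2840) = 17299.2/530 = 32.6 km.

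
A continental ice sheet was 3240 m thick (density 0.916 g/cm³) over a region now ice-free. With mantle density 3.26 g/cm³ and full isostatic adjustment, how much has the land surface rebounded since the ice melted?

Removing the load lets mantle flow back in; uplift u satisfies ρ_ice t = ρ_m u.
u = t ρ_ice/ρ_m = 3240 m × 0.916/3.26 = 910 m.

910 m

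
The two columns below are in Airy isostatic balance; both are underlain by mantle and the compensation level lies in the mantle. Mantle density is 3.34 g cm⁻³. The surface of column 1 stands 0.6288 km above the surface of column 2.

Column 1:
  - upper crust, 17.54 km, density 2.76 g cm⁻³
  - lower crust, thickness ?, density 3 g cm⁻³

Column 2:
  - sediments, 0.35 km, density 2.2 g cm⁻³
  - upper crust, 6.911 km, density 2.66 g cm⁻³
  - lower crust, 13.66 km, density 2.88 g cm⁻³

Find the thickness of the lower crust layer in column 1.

Take the compensation level at the base of the deeper column (depth z_c below the surface of column 1) and equate Σ ρ_i t_i down to z_c; mantle fills any gap and the z_c terms cancel.
Column 1: 17.54×2.76 + x×3 + (z_c − 17.54 − x)×3.34
Column 2: 0.6288×0 + 0.35×2.2 + 6.911×2.66 + 13.66×2.88 + (z_c − 0.6288 − 20.921)×3.34
The z_c×3.34 term appears on both sides and cancels. Collect the known terms of each column as K = Σ(ρt)_known − 3.34 × (depth of known layers): K_1 = 48.4104 − 3.34×17.54 = −10.1732; K_2 = 58.49406 − 3.34×(0.6288 + 20.921) = −13.482272.
Balance: K_1 − x×(3.34 − 3) = K_2, so x = (K_1 − K_2)/(3.34 − 3) = 3.30907/0.34 = 9.73 km.

9.73 km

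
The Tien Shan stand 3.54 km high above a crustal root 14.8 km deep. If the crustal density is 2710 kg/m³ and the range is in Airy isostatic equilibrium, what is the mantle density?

Airy balance: ρ_c h = (ρ_m − ρ_c) r → ρ_m = ρ_c (1 + h/r).
ρ_m = 2710 × (1 + 3.54 km/14.8 km) = 3360 kg/m³.

3360 kg/m³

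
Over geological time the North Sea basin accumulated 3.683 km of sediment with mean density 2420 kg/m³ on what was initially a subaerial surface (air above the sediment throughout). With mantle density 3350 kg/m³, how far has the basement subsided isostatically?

Subaerial load: s = t ρ_sed / ρ_m = 3.683 km × 2420/3350 = 2.66 km.

2.66 km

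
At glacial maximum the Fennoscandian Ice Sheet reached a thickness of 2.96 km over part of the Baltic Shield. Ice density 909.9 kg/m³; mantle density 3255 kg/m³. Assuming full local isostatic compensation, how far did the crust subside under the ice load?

0.827 km

For local isostatic compensation: the ice load ρ_ice t is balanced by mantle displaced below, ρ_m s.
s = t ρ_ice / ρ_m = 2.96 km × 909.9/3255 = 0.827 km.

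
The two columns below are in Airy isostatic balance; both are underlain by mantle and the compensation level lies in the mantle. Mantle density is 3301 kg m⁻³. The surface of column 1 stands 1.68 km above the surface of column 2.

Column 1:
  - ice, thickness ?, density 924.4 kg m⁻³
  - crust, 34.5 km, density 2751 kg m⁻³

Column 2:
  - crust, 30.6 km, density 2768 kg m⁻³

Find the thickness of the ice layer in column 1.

1.21 km

Take the compensation level at the base of the deeper column (depth z_c below the surface of column 1) and equate Σ ρ_i t_i down to z_c; mantle fills any gap and the z_c terms cancel.
Column 1: x×924.4 + 34.5×2751 + (z_c − 34.5 − x)×3301
Column 2: 1.68×0 + 30.6×2768 + (z_c − 1.68 − 30.6)×3301
The z_c×3301 term appears on both sides and cancels. Collect the known terms of each column as K = Σ(ρt)_known − 3301 × (depth of known layers): K_1 = 94909.5 − 3301×34.5 = −18975; K_2 = 84700.8 − 3301×(1.68 + 30.6) = −21855.48.
Balance: K_1 − x×(3301 − 924.4) = K_2, so x = (K_1 − K_2)/(3301 − 924.4) = 2880.48/2376.6 = 1.21 km.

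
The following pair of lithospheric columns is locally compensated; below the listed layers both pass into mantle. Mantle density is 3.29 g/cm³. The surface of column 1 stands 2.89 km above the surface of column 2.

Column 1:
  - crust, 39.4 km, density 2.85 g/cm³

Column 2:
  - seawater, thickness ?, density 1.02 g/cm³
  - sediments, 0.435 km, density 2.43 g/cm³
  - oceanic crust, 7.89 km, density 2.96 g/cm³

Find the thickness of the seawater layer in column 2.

Take the compensation level at the base of the deeper column (depth z_c below the surface of column 1) and equate Σ ρ_i t_i down to z_c; mantle fills any gap and the z_c terms cancel.
Column 1: 39.4×2.85 + (z_c − 39.4)×3.29
Column 2: 2.89×0 + x×1.02 + 0.435×2.43 + 7.89×2.96 + (z_c − 2.89 − 8.325 − x)×3.29
The z_c×3.29 term appears on both sides and cancels. Collect the known terms of each column as K = Σ(ρt)_known − 3.29 × (depth of known layers): K_1 = 112.29 − 3.29×39.4 = −17.336; K_2 = 24.41145 − 3.29×(2.89 + 8.325) = −12.4859.
Balance: K_1 = K_2 − x×(3.29 − 1.02), so x = (K_2 − K_1)/(3.29 − 1.02) = 4.8501/2.27 = 2.14 km.

2.14 km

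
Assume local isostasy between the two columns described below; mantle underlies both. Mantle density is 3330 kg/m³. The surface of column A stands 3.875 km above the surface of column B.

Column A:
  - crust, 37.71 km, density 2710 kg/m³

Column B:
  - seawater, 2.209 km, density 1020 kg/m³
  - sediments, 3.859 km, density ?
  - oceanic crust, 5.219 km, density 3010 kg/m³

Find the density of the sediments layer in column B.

2370 kg/m³

Take the compensation level at the base of the deeper column (depth z_c below the surface of column A) and equate Σ ρ_i t_i down to z_c; mantle fills any gap and the z_c terms cancel.
Column A: 37.71×2710 + (z_c − 37.71)×3330
Column B: 3.875×0 + 2.209×1020 + 3.859×ρ + 5.219×3010 + (z_c − 3.875 − 11.287)×3330
The z_c×3330 term appears on both sides and cancels. Collect the known terms of each column as K = Σ(ρt)_known − 3330 × (depth of known layers): K_A = 102194.1 − 3330×37.71 = −23380.2; K_B = 17962.37 − 3330×(3.875 + 11.287) = −32527.09.
Balance: K_A = K_B + 3.859×ρ, so ρ = (K_A − K_B)/3.859 = 9146.89/3.859 = 2370 kg/m³.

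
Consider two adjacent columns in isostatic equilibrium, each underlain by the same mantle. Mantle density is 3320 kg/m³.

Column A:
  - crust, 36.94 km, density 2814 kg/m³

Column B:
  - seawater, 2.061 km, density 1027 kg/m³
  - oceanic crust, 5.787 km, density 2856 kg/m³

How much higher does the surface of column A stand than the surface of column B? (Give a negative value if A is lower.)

3.4 km

For any compensation level in the mantle, the mantle terms cancel and isostasy reduces to e = (Σt_A − Σt_B) − (Σ(ρt)_A − Σ(ρt)_B) / ρ_m.
Σt_A = 36.94 km; Σt_B = 7.848 km; Σ(ρt)_A = 103949.16; Σ(ρt)_B = 18644.319 (in km·kg/m³).
e = (36.94 − 7.848) − (103949.16 − 18644.319) / 3320 = 3.4 km.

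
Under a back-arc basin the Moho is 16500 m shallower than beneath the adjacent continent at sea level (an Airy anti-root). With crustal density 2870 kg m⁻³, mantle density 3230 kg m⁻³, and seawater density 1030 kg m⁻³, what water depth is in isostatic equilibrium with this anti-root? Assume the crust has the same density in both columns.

Replacing a thickness d of crust by seawater at the top must be balanced by replacing crust with mantle at the base: d (ρ_c − ρ_w) = a (ρ_m − ρ_c).
d = a (ρ_m − ρ_c)/(ρ_c − ρ_w) = 16500 m × 360/1840 = 3230 m.

3230 m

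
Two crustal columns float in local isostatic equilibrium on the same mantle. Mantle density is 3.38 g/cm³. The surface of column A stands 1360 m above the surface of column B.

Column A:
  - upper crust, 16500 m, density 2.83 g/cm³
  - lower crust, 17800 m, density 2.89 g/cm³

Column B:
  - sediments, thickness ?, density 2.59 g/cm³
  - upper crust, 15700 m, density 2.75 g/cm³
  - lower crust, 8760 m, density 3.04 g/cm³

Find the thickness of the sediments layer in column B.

Take the compensation level at the base of the deeper column (depth z_c below the surface of column A) and equate Σ ρ_i t_i down to z_c; mantle fills any gap and the z_c terms cancel.
Column A: 16500×2.83 + 17800×2.89 + (z_c − 34300)×3.38
Column B: 1360×0 + x×2.59 + 15700×2.75 + 8760×3.04 + (z_c − 1360 − 24460 − x)×3.38
The z_c×3.38 term appears on both sides and cancels. Collect the known terms of each column as K = Σ(ρt)_known − 3.38 × (depth of known layers): K_A = 98137 − 3.38×34300 = −17797; K_B = 69805.4 − 3.38×(1360 + 24460) = −17466.2.
Balance: K_A = K_B − x×(3.38 − 2.59), so x = (K_B − K_A)/(3.38 − 2.59) = 330.8/0.79 = 419 m.

419 m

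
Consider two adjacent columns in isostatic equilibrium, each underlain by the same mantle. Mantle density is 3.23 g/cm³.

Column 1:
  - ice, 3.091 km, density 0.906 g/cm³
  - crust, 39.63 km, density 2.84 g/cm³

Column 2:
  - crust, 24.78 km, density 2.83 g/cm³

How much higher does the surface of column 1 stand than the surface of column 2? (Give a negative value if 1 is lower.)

For any compensation level in the mantle, the mantle terms cancel and isostasy reduces to e = (Σt_1 − Σt_2) − (Σ(ρt)_1 − Σ(ρt)_2) / ρ_m.
Σt_1 = 42.721 km; Σt_2 = 24.78 km; Σ(ρt)_1 = 115.349646; Σ(ρt)_2 = 70.1274 (in km·g/cm³).
e = (42.721 − 24.78) − (115.349646 − 70.1274) / 3.23 = 3.94 km.

3.94 km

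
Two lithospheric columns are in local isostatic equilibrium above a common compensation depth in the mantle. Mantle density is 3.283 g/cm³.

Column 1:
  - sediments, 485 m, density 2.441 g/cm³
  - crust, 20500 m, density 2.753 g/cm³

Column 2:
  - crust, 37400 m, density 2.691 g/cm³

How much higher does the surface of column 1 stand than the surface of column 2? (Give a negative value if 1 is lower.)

For any compensation level in the mantle, the mantle terms cancel and isostasy reduces to e = (Σt_1 − Σt_2) − (Σ(ρt)_1 − Σ(ρt)_2) / ρ_m.
Σt_1 = 20985 m; Σt_2 = 37400 m; Σ(ρt)_1 = 57620.385; Σ(ρt)_2 = 100643.4 (in m·g/cm³).
e = (20985 − 37400) − (57620.385 − 100643.4) / 3.283 = −3310 m.

−3310 m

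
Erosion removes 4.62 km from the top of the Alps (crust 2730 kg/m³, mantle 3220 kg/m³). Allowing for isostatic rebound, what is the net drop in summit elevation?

0.703 km

Rebound u = e ρ_c/ρ_m = 4.62 km × 2730/3220 = 3.917 km.
Net surface drop = e − u = 4.62 km − 3.917 km = e (ρ_m − ρ_c)/ρ_m = 0.703 km.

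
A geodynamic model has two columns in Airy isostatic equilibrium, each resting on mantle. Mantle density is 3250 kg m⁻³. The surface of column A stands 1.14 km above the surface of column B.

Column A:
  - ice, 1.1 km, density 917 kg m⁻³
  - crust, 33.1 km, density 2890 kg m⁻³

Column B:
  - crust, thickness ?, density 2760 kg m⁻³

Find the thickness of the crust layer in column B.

22 km

Take the compensation level at the base of the deeper column (depth z_c below the surface of column A) and equate Σ ρ_i t_i down to z_c; mantle fills any gap and the z_c terms cancel.
Column A: 1.1×917 + 33.1×2890 + (z_c − 34.2)×3250
Column B: 1.14×0 + x×2760 + (z_c − 1.14 − 0 − x)×3250
The z_c×3250 term appears on both sides and cancels. Collect the known terms of each column as K = Σ(ρt)_known − 3250 × (depth of known layers): K_A = 96667.7 − 3250×34.2 = −14482.3; K_B = 0 − 3250×(1.14 + 0) = −3705.
Balance: K_A = K_B − x×(3250 − 2760), so x = (K_B − K_A)/(3250 − 2760) = 10777.3/490 = 22 km.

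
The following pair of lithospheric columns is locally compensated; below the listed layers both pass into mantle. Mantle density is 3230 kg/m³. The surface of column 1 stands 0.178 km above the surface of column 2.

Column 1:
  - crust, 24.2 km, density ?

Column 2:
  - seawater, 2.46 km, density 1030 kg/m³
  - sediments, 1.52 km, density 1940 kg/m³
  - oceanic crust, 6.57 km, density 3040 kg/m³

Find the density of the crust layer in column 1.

Take the compensation level at the base of the deeper column (depth z_c below the surface of column 1) and equate Σ ρ_i t_i down to z_c; mantle fills any gap and the z_c terms cancel.
Column 1: 24.2×ρ + (z_c − 24.2)×3230
Column 2: 0.178×0 + 2.46×1030 + 1.52×1940 + 6.57×3040 + (z_c − 0.178 − 10.55)×3230
The z_c×3230 term appears on both sides and cancels. Collect the known terms of each column as K = Σ(ρt)_known − 3230 × (depth of known layers): K_1 = 0 − 3230×24.2 = −78166; K_2 = 25455.4 − 3230×(0.178 + 10.55) = −9196.04.
Balance: K_1 + 24.2×ρ = K_2, so ρ = (K_2 − K_1)/24.2 = 68970/24.2 = 2850 kg/m³.

2850 kg/m³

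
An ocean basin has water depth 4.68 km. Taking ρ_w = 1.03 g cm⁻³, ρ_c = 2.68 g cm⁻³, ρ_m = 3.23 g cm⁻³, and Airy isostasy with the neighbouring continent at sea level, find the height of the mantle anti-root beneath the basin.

14 km

Isostatic balance requires: replacing crust with seawater at the top is compensated by replacing crust with mantle at the base: d (ρ_c − ρ_w) = a (ρ_m − ρ_c).
a = d (ρ_c − ρ_w)/(ρ_m − ρ_c) = 4.68 km × 1.65/0.55 = 14 km.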